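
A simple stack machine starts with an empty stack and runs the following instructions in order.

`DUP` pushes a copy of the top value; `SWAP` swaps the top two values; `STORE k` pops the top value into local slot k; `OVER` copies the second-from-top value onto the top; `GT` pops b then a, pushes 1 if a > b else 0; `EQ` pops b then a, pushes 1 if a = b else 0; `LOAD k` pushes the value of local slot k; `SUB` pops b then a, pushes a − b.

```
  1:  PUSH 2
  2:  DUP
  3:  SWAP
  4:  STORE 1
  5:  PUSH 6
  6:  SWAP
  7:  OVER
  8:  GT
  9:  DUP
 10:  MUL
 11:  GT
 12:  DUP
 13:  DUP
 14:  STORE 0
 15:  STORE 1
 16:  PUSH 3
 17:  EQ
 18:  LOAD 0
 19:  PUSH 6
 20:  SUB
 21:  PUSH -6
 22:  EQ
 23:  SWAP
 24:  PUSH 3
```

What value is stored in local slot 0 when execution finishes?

PUSH 2   2
DUP      2 2
SWAP     2 2
STORE 1  2
PUSH 6   2 6
SWAP     6 2
OVER     6 2 6
GT       6 0
DUP      6 0 0
MUL      6 0
GT       1
DUP      1 1
DUP      1 1 1
STORE 0  1 1
STORE 1  1
PUSH 3   1 3
EQ       0
LOAD 0   0 1
PUSH 6   0 1 6
SUB      0 -5
PUSH -6  0 -5 -6
EQ       0 0
SWAP     0 0
PUSH 3   0 0 3

1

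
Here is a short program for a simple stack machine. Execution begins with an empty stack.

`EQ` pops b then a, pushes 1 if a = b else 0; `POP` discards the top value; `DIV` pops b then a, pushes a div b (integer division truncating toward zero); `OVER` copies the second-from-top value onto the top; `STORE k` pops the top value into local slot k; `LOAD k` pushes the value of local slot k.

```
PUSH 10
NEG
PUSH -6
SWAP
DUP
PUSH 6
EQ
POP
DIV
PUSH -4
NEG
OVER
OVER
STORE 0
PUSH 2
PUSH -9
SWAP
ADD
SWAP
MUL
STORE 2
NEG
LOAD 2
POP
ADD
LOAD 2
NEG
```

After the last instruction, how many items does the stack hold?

2

PUSH 10 : [10]
NEG     : [-10]
PUSH -6 : [-10, -6]
SWAP    : [-6, -10]
DUP     : [-6, -10, -10]
PUSH 6  : [-6, -10, -10, 6]
EQ      : [-6, -10, 0]
POP     : [-6, -10]
DIV     : [0]
PUSH -4 : [0, -4]
NEG     : [0, 4]
OVER    : [0, 4, 0]
OVER    : [0, 4, 0, 4]
STORE 0 : [0, 4, 0]
PUSH 2  : [0, 4, 0, 2]
PUSH -9 : [0, 4, 0, 2, -9]
SWAP    : [0, 4, 0, -9, 2]
ADD     : [0, 4, 0, -7]
SWAP    : [0, 4, -7, 0]
MUL     : [0, 4, 0]
STORE 2 : [0, 4]
NEG     : [0, -4]
LOAD 2  : [0, -4, 0]
POP     : [0, -4]
ADD     : [-4]
LOAD 2  : [-4, 0]
NEG     : [-4, 0]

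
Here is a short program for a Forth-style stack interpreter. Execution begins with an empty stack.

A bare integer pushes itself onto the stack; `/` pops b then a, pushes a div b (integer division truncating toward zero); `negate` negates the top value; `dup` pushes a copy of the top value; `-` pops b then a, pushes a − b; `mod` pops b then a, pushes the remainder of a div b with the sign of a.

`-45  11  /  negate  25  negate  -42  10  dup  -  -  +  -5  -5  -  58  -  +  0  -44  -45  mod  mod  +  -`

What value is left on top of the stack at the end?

-45    -> -45
11     -> -45 11
/      -> -4
negate -> 4
25     -> 4 25
negate -> 4 -25
-42    -> 4 -25 -42
10     -> 4 -25 -42 10
dup    -> 4 -25 -42 10 10
-      -> 4 -25 -42 0
-      -> 4 -25 -42
+      -> 4 -67
-5     -> 4 -67 -5
-5     -> 4 -67 -5 -5
-      -> 4 -67 0
58     -> 4 -67 0 58
-      -> 4 -67 -58
+      -> 4 -125
0      -> 4 -125 0
-44    -> 4 -125 0 -44
-45    -> 4 -125 0 -44 -45
mod    -> 4 -125 0 -44
mod    -> 4 -125 0
+      -> 4 -125
-      -> 129

129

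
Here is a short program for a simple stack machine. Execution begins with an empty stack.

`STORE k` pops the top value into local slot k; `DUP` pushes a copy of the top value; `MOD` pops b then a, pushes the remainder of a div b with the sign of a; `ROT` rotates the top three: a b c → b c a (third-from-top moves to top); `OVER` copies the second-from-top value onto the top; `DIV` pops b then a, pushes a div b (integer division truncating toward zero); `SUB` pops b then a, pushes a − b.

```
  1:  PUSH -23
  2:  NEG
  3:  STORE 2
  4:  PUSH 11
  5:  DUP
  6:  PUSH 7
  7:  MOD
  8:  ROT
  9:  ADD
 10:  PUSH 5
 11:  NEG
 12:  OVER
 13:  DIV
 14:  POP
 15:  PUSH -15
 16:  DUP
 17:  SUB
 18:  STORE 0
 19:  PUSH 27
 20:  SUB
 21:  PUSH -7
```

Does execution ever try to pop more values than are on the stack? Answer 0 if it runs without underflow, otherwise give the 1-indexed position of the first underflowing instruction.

PUSH -23 → -23
NEG      → 23
STORE 2  → (empty)
PUSH 11  → 11
DUP      → 11 11
PUSH 7   → 11 11 7
MOD      → 11 4
ROT  — needs 3 operands, stack has 2 → underflow

8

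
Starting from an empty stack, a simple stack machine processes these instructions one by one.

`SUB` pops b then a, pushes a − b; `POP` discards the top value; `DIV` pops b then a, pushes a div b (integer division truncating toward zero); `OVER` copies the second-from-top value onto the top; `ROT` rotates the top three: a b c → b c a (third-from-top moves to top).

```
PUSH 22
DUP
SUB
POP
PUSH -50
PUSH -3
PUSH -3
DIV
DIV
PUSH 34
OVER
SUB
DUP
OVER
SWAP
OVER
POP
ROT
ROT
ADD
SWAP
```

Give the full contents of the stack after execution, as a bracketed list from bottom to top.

[-50, 168, 84]

PUSH 22   22
DUP       22 22
SUB       0
POP       (empty)
PUSH -50  -50
PUSH -3   -50 -3
PUSH -3   -50 -3 -3
DIV       -50 1
DIV       -50
PUSH 34   -50 34
OVER      -50 34 -50
SUB       -50 84
DUP       -50 84 84
OVER      -50 84 84 84
SWAP      -50 84 84 84
OVER      -50 84 84 84 84
POP       -50 84 84 84
ROT       -50 84 84 84
ROT       -50 84 84 84
ADD       -50 84 168
SWAP      -50 168 84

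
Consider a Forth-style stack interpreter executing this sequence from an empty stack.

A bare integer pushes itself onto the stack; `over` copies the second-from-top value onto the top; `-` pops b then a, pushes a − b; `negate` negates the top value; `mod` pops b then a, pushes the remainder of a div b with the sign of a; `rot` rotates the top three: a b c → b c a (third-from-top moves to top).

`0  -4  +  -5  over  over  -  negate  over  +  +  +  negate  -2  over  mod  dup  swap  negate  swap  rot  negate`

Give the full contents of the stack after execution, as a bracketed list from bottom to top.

[2, -2, -15]

0      : [0]
-4     : [0, -4]
+      : [-4]
-5     : [-4, -5]
over   : [-4, -5, -4]
over   : [-4, -5, -4, -5]
-      : [-4, -5, 1]
negate : [-4, -5, -1]
over   : [-4, -5, -1, -5]
+      : [-4, -5, -6]
+      : [-4, -11]
+      : [-15]
negate : [15]
-2     : [15, -2]
over   : [15, -2, 15]
mod    : [15, -2]
dup    : [15, -2, -2]
swap   : [15, -2, -2]
negate : [15, -2, 2]
swap   : [15, 2, -2]
rot    : [2, -2, 15]
negate : [2, -2, -15]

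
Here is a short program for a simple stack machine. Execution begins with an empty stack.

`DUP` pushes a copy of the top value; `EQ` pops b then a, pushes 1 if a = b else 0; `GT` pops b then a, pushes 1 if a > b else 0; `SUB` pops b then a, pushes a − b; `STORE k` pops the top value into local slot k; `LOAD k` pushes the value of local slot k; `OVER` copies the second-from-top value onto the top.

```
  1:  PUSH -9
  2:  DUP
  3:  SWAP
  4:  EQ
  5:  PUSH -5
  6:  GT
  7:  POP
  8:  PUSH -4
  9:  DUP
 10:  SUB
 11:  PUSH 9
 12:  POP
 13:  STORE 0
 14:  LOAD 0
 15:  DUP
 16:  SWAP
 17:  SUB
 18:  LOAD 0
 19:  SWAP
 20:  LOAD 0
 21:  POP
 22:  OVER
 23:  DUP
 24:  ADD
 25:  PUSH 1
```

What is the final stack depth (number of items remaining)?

4

PUSH -9 -> -9
DUP     -> -9 -9
SWAP    -> -9 -9
EQ      -> 1
PUSH -5 -> 1 -5
GT      -> 1
POP     -> (empty)
PUSH -4 -> -4
DUP     -> -4 -4
SUB     -> 0
PUSH 9  -> 0 9
POP     -> 0
STORE 0 -> (empty)
LOAD 0  -> 0
DUP     -> 0 0
SWAP    -> 0 0
SUB     -> 0
LOAD 0  -> 0 0
SWAP    -> 0 0
LOAD 0  -> 0 0 0
POP     -> 0 0
OVER    -> 0 0 0
DUP     -> 0 0 0 0
ADD     -> 0 0 0
PUSH 1  -> 0 0 0 1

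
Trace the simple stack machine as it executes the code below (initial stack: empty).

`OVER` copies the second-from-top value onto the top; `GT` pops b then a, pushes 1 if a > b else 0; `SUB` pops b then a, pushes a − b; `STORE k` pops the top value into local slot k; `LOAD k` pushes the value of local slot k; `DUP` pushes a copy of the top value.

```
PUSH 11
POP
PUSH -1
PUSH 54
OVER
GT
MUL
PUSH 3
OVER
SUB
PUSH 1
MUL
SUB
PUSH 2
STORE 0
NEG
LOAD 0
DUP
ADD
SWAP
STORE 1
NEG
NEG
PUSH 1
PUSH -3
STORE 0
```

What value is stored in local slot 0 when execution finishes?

-3

PUSH 11 : [11]
POP     : []
PUSH -1 : [-1]
PUSH 54 : [-1, 54]
OVER    : [-1, 54, -1]
GT      : [-1, 1]
MUL     : [-1]
PUSH 3  : [-1, 3]
OVER    : [-1, 3, -1]
SUB     : [-1, 4]
PUSH 1  : [-1, 4, 1]
MUL     : [-1, 4]
SUB     : [-5]
PUSH 2  : [-5, 2]
STORE 0 : [-5]
NEG     : [5]
LOAD 0  : [5, 2]
DUP     : [5, 2, 2]
ADD     : [5, 4]
SWAP    : [4, 5]
STORE 1 : [4]
NEG     : [-4]
NEG     : [4]
PUSH 1  : [4, 1]
PUSH -3 : [4, 1, -3]
STORE 0 : [4, 1]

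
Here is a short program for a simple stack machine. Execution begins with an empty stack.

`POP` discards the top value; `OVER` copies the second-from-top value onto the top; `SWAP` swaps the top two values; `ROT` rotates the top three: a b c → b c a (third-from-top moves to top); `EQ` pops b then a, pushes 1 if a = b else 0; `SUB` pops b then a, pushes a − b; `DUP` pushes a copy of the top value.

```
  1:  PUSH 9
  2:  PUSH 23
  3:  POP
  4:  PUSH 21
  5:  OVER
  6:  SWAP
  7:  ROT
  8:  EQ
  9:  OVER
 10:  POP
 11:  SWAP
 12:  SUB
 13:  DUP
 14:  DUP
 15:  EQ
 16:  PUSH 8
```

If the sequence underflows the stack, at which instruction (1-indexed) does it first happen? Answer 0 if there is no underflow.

PUSH 9   9
PUSH 23  9 23
POP      9
PUSH 21  9 21
OVER     9 21 9
SWAP     9 9 21
ROT      9 21 9
EQ       9 0
OVER     9 0 9
POP      9 0
SWAP     0 9
SUB      -9
DUP      -9 -9
DUP      -9 -9 -9
EQ       -9 1
PUSH 8   -9 1 8

0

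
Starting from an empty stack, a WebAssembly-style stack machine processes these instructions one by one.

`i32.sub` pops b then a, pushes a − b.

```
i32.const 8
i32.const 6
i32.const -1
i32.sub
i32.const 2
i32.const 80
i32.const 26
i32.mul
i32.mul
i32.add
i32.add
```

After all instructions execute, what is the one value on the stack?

4175

i32.const 8  -> 8
i32.const 6  -> 8 6
i32.const -1 -> 8 6 -1
i32.sub      -> 8 7
i32.const 2  -> 8 7 2
i32.const 80 -> 8 7 2 80
i32.const 26 -> 8 7 2 80 26
i32.mul      -> 8 7 2 2080
i32.mul      -> 8 7 4160
i32.add      -> 8 4167
i32.add      -> 4175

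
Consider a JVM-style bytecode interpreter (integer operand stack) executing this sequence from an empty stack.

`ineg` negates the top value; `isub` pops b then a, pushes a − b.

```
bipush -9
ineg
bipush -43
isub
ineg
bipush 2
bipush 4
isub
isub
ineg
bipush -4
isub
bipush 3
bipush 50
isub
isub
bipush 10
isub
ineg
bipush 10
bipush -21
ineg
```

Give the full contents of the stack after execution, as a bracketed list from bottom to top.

bipush -9  -> [-9]
ineg       -> [9]
bipush -43 -> [9, -43]
isub       -> [52]
ineg       -> [-52]
bipush 2   -> [-52, 2]
bipush 4   -> [-52, 2, 4]
isub       -> [-52, -2]
isub       -> [-50]
ineg       -> [50]
bipush -4  -> [50, -4]
isub       -> [54]
bipush 3   -> [54, 3]
bipush 50  -> [54, 3, 50]
isub       -> [54, -47]
isub       -> [101]
bipush 10  -> [101, 10]
isub       -> [91]
ineg       -> [-91]
bipush 10  -> [-91, 10]
bipush -21 -> [-91, 10, -21]
ineg       -> [-91, 10, 21]

[-91, 10, 21]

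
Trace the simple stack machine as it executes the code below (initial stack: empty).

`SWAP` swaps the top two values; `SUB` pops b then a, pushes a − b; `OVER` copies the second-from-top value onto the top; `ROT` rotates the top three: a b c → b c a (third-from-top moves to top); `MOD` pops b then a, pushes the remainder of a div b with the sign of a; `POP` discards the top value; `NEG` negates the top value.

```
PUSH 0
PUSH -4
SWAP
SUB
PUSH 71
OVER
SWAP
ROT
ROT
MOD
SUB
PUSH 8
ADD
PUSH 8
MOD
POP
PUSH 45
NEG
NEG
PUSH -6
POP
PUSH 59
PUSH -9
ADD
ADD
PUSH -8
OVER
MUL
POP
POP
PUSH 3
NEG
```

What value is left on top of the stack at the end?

PUSH 0  → [0]
PUSH -4 → [0, -4]
SWAP    → [-4, 0]
SUB     → [-4]
PUSH 71 → [-4, 71]
OVER    → [-4, 71, -4]
SWAP    → [-4, -4, 71]
ROT     → [-4, 71, -4]
ROT     → [71, -4, -4]
MOD     → [71, 0]
SUB     → [71]
PUSH 8  → [71, 8]
ADD     → [79]
PUSH 8  → [79, 8]
MOD     → [7]
POP     → []
PUSH 45 → [45]
NEG     → [-45]
NEG     → [45]
PUSH -6 → [45, -6]
POP     → [45]
PUSH 59 → [45, 59]
PUSH -9 → [45, 59, -9]
ADD     → [45, 50]
ADD     → [95]
PUSH -8 → [95, -8]
OVER    → [95, -8, 95]
MUL     → [95, -760]
POP     → [95]
POP     → []
PUSH 3  → [3]
NEG     → [-3]

-3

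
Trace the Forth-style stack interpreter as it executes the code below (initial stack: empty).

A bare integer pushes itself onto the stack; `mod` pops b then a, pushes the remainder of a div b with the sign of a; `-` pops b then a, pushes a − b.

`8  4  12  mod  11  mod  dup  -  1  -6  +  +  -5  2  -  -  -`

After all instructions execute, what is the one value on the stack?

8   → [8]
4   → [8, 4]
12  → [8, 4, 12]
mod → [8, 4]
11  → [8, 4, 11]
mod → [8, 4]
dup → [8, 4, 4]
-   → [8, 0]
1   → [8, 0, 1]
-6  → [8, 0, 1, -6]
+   → [8, 0, -5]
+   → [8, -5]
-5  → [8, -5, -5]
2   → [8, -5, -5, 2]
-   → [8, -5, -7]
-   → [8, 2]
-   → [6]

6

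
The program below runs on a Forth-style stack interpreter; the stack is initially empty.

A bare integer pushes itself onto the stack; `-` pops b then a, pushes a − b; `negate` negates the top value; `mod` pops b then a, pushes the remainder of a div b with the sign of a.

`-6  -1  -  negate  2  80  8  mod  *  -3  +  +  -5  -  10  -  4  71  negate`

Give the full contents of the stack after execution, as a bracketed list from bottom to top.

[-3, 4, -71]

-6     → -6
-1     → -6 -1
-      → -5
negate → 5
2      → 5 2
80     → 5 2 80
8      → 5 2 80 8
mod    → 5 2 0
*      → 5 0
-3     → 5 0 -3
+      → 5 -3
+      → 2
-5     → 2 -5
-      → 7
10     → 7 10
-      → -3
4      → -3 4
71     → -3 4 71
negate → -3 4 -71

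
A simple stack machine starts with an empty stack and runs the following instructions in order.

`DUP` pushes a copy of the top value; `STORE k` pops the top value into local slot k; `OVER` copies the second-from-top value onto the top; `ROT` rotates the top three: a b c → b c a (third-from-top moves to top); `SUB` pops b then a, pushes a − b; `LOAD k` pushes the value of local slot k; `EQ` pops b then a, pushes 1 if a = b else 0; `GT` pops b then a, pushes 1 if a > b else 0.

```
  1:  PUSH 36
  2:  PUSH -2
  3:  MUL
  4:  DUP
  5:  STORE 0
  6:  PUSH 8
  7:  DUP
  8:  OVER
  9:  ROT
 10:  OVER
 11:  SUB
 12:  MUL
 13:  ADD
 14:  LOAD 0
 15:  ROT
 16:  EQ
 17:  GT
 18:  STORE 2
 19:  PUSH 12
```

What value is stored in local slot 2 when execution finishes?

PUSH 36 : 36
PUSH -2 : 36 -2
MUL     : -72
DUP     : -72 -72
STORE 0 : -72
PUSH 8  : -72 8
DUP     : -72 8 8
OVER    : -72 8 8 8
ROT     : -72 8 8 8
OVER    : -72 8 8 8 8
SUB     : -72 8 8 0
MUL     : -72 8 0
ADD     : -72 8
LOAD 0  : -72 8 -72
ROT     : 8 -72 -72
EQ      : 8 1
GT      : 1
STORE 2 : (empty)
PUSH 12 : 12

1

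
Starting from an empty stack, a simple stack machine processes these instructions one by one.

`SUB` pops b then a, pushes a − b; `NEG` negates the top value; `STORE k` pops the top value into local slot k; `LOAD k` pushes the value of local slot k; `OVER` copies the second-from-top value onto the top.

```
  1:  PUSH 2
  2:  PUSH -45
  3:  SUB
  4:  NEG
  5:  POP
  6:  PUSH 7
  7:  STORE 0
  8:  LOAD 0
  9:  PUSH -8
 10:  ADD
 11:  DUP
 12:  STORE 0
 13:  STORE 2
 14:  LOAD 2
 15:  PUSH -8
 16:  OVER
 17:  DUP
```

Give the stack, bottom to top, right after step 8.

PUSH 2   -> [2]
PUSH -45 -> [2, -45]
SUB      -> [47]
NEG      -> [-47]
POP      -> []
PUSH 7   -> [7]
STORE 0  -> []
LOAD 0   -> [7]

[7]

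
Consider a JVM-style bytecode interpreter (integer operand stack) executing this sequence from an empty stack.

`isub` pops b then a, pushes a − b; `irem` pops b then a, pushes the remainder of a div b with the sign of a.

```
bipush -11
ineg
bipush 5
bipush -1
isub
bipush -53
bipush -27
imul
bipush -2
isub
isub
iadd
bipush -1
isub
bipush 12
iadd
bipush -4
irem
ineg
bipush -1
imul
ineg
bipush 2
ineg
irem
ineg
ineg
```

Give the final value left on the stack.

bipush -11 -> -11
ineg       -> 11
bipush 5   -> 11 5
bipush -1  -> 11 5 -1
isub       -> 11 6
bipush -53 -> 11 6 -53
bipush -27 -> 11 6 -53 -27
imul       -> 11 6 1431
bipush -2  -> 11 6 1431 -2
isub       -> 11 6 1433
isub       -> 11 -1427
iadd       -> -1416
bipush -1  -> -1416 -1
isub       -> -1415
bipush 12  -> -1415 12
iadd       -> -1403
bipush -4  -> -1403 -4
irem       -> -3
ineg       -> 3
bipush -1  -> 3 -1
imul       -> -3
ineg       -> 3
bipush 2   -> 3 2
ineg       -> 3 -2
irem       -> 1
ineg       -> -1
ineg       -> 1

1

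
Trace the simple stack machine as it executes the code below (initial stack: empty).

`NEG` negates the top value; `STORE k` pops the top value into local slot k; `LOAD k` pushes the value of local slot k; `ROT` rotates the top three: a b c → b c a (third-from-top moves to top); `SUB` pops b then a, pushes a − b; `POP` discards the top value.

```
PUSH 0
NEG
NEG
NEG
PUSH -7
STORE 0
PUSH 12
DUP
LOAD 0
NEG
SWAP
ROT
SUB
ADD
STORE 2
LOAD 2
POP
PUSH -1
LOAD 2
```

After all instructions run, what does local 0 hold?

PUSH 0  -> [0]
NEG     -> [0]
NEG     -> [0]
NEG     -> [0]
PUSH -7 -> [0, -7]
STORE 0 -> [0]
PUSH 12 -> [0, 12]
DUP     -> [0, 12, 12]
LOAD 0  -> [0, 12, 12, -7]
NEG     -> [0, 12, 12, 7]
SWAP    -> [0, 12, 7, 12]
ROT     -> [0, 7, 12, 12]
SUB     -> [0, 7, 0]
ADD     -> [0, 7]
STORE 2 -> [0]
LOAD 2  -> [0, 7]
POP     -> [0]
PUSH -1 -> [0, -1]
LOAD 2  -> [0, -1, 7]

-7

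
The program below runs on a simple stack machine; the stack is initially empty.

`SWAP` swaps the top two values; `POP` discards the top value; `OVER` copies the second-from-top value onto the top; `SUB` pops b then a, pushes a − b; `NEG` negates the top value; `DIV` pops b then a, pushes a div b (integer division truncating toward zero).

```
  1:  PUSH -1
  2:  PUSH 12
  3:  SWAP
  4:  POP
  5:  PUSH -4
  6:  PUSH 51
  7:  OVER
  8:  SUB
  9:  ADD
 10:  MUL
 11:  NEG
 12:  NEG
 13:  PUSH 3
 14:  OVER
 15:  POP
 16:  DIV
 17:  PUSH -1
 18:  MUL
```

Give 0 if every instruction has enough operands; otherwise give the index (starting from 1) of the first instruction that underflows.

PUSH -1 → [-1]
PUSH 12 → [-1, 12]
SWAP    → [12, -1]
POP     → [12]
PUSH -4 → [12, -4]
PUSH 51 → [12, -4, 51]
OVER    → [12, -4, 51, -4]
SUB     → [12, -4, 55]
ADD     → [12, 51]
MUL     → [612]
NEG     → [-612]
NEG     → [612]
PUSH 3  → [612, 3]
OVER    → [612, 3, 612]
POP     → [612, 3]
DIV     → [204]
PUSH -1 → [204, -1]
MUL     → [-204]

0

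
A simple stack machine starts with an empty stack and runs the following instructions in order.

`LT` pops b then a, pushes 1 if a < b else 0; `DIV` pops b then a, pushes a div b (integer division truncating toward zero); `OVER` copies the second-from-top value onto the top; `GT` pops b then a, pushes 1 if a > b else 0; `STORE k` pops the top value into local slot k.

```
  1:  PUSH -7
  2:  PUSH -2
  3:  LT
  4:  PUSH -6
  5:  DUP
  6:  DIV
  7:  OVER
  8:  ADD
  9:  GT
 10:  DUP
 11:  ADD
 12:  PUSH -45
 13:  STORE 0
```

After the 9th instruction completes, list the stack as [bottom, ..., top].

PUSH -7 → [-7]
PUSH -2 → [-7, -2]
LT      → [1]
PUSH -6 → [1, -6]
DUP     → [1, -6, -6]
DIV     → [1, 1]
OVER    → [1, 1, 1]
ADD     → [1, 2]
GT      → [0]

[0]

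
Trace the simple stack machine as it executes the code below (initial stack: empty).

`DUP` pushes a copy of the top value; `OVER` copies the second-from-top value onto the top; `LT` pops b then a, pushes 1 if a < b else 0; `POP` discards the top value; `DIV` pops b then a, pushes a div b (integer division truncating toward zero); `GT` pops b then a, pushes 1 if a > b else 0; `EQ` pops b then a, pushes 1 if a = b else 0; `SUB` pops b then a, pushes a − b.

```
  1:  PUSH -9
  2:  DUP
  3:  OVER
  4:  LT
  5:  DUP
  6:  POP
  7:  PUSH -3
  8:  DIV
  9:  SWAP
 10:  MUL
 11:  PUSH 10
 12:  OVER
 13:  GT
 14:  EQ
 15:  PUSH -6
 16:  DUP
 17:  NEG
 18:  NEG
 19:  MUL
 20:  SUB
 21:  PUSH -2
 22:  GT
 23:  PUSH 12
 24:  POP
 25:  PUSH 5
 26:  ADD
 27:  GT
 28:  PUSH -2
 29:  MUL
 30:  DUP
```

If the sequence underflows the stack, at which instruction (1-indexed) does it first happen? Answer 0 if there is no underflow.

27

PUSH -9  [-9]
DUP      [-9, -9]
OVER     [-9, -9, -9]
LT       [-9, 0]
DUP      [-9, 0, 0]
POP      [-9, 0]
PUSH -3  [-9, 0, -3]
DIV      [-9, 0]
SWAP     [0, -9]
MUL      [0]
PUSH 10  [0, 10]
OVER     [0, 10, 0]
GT       [0, 1]
EQ       [0]
PUSH -6  [0, -6]
DUP      [0, -6, -6]
NEG      [0, -6, 6]
NEG      [0, -6, -6]
MUL      [0, 36]
SUB      [-36]
PUSH -2  [-36, -2]
GT       [0]
PUSH 12  [0, 12]
POP      [0]
PUSH 5   [0, 5]
ADD      [5]
GT  — needs 2 operands, stack has 1 → underflow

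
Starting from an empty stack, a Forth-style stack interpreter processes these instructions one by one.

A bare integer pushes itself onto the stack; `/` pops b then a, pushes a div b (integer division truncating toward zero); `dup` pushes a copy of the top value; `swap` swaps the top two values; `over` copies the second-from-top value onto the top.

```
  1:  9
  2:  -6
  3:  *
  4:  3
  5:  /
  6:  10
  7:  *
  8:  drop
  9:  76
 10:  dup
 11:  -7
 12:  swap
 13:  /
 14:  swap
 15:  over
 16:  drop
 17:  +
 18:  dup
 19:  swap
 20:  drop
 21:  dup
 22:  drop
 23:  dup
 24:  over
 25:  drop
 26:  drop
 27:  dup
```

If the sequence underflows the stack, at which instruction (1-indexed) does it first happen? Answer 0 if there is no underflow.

0

9     9
-6    9 -6
*     -54
3     -54 3
/     -18
10    -18 10
*     -180
drop  (empty)
76    76
dup   76 76
-7    76 76 -7
swap  76 -7 76
/     76 0
swap  0 76
over  0 76 0
drop  0 76
+     76
dup   76 76
swap  76 76
drop  76
dup   76 76
drop  76
dup   76 76
over  76 76 76
drop  76 76
drop  76
dup   76 76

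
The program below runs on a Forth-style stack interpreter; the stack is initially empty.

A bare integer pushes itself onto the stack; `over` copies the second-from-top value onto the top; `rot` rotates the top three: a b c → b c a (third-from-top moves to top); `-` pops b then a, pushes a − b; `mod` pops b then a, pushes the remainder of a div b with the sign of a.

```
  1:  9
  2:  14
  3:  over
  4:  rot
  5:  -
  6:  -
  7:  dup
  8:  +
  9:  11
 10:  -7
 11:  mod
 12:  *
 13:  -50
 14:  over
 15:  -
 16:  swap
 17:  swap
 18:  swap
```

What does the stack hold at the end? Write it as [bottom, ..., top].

9    : 9
14   : 9 14
over : 9 14 9
rot  : 14 9 9
-    : 14 0
-    : 14
dup  : 14 14
+    : 28
11   : 28 11
-7   : 28 11 -7
mod  : 28 4
*    : 112
-50  : 112 -50
over : 112 -50 112
-    : 112 -162
swap : -162 112
swap : 112 -162
swap : -162 112

[-162, 112]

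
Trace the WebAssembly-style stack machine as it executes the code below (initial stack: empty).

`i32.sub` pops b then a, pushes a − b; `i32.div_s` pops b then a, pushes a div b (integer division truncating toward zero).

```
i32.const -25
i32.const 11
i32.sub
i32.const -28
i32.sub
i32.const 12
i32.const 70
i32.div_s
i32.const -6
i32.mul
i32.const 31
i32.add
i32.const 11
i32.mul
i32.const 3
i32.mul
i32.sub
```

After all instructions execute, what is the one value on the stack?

-1031

i32.const -25 : -25
i32.const 11  : -25 11
i32.sub       : -36
i32.const -28 : -36 -28
i32.sub       : -8
i32.const 12  : -8 12
i32.const 70  : -8 12 70
i32.div_s     : -8 0
i32.const -6  : -8 0 -6
i32.mul       : -8 0
i32.const 31  : -8 0 31
i32.add       : -8 31
i32.const 11  : -8 31 11
i32.mul       : -8 341
i32.const 3   : -8 341 3
i32.mul       : -8 1023
i32.sub       : -1031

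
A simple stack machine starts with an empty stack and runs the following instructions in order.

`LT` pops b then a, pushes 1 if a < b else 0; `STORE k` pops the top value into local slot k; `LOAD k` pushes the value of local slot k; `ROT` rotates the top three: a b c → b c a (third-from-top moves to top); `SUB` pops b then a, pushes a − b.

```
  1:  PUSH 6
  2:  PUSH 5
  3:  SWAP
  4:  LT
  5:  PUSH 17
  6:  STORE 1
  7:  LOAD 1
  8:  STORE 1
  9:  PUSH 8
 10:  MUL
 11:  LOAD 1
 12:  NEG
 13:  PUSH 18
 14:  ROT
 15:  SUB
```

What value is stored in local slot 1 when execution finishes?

17

PUSH 6  → 6
PUSH 5  → 6 5
SWAP    → 5 6
LT      → 1
PUSH 17 → 1 17
STORE 1 → 1
LOAD 1  → 1 17
STORE 1 → 1
PUSH 8  → 1 8
MUL     → 8
LOAD 1  → 8 17
NEG     → 8 -17
PUSH 18 → 8 -17 18
ROT     → -17 18 8
SUB     → -17 10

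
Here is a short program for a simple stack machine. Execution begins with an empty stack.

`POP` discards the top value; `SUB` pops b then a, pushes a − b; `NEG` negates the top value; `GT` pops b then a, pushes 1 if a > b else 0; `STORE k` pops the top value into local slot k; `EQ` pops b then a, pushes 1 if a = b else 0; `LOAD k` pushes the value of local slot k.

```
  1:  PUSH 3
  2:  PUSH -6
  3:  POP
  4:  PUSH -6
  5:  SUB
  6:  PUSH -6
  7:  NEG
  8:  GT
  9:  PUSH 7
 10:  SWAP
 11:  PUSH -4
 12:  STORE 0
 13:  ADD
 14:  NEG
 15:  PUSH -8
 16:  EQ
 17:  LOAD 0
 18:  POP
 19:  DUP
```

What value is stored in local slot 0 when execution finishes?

-4

PUSH 3  : [3]
PUSH -6 : [3, -6]
POP     : [3]
PUSH -6 : [3, -6]
SUB     : [9]
PUSH -6 : [9, -6]
NEG     : [9, 6]
GT      : [1]
PUSH 7  : [1, 7]
SWAP    : [7, 1]
PUSH -4 : [7, 1, -4]
STORE 0 : [7, 1]
ADD     : [8]
NEG     : [-8]
PUSH -8 : [-8, -8]
EQ      : [1]
LOAD 0  : [1, -4]
POP     : [1]
DUP     : [1, 1]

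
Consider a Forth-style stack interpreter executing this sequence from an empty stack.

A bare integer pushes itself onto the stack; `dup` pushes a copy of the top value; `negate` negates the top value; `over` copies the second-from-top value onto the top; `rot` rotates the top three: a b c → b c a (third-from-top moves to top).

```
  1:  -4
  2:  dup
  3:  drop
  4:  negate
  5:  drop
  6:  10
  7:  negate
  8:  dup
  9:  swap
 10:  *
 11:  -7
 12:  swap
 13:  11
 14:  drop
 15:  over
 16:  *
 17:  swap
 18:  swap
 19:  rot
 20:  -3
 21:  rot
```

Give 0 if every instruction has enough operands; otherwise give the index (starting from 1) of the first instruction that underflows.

19

-4     → -4
dup    → -4 -4
drop   → -4
negate → 4
drop   → (empty)
10     → 10
negate → -10
dup    → -10 -10
swap   → -10 -10
*      → 100
-7     → 100 -7
swap   → -7 100
11     → -7 100 11
drop   → -7 100
over   → -7 100 -7
*      → -7 -700
swap   → -700 -7
swap   → -7 -700
rot  — needs 3 operands, stack has 2 → underflow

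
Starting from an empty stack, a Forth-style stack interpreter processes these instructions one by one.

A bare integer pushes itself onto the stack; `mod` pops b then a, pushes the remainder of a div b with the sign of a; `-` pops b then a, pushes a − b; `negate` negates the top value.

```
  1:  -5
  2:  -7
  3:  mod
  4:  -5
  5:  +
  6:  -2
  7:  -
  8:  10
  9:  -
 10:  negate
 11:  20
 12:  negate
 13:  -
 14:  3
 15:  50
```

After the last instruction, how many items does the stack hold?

-5     -> [-5]
-7     -> [-5, -7]
mod    -> [-5]
-5     -> [-5, -5]
+      -> [-10]
-2     -> [-10, -2]
-      -> [-8]
10     -> [-8, 10]
-      -> [-18]
negate -> [18]
20     -> [18, 20]
negate -> [18, -20]
-      -> [38]
3      -> [38, 3]
50     -> [38, 3, 50]

3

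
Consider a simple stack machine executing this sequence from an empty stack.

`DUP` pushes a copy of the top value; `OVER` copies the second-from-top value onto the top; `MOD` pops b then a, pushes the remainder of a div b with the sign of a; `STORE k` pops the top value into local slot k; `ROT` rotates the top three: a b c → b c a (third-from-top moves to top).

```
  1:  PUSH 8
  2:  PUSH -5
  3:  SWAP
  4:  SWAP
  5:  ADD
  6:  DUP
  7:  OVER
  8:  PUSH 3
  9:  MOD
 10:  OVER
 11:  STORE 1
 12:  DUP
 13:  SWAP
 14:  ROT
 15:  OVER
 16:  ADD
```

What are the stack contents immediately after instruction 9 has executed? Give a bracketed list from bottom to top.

[3, 3, 0]

PUSH 8  → [8]
PUSH -5 → [8, -5]
SWAP    → [-5, 8]
SWAP    → [8, -5]
ADD     → [3]
DUP     → [3, 3]
OVER    → [3, 3, 3]
PUSH 3  → [3, 3, 3, 3]
MOD     → [3, 3, 0]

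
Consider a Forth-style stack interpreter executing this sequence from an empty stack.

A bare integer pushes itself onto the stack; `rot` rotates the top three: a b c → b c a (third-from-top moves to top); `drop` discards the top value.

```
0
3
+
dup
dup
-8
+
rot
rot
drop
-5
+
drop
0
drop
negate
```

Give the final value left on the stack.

5

0      : 0
3      : 0 3
+      : 3
dup    : 3 3
dup    : 3 3 3
-8     : 3 3 3 -8
+      : 3 3 -5
rot    : 3 -5 3
rot    : -5 3 3
drop   : -5 3
-5     : -5 3 -5
+      : -5 -2
drop   : -5
0      : -5 0
drop   : -5
negate : 5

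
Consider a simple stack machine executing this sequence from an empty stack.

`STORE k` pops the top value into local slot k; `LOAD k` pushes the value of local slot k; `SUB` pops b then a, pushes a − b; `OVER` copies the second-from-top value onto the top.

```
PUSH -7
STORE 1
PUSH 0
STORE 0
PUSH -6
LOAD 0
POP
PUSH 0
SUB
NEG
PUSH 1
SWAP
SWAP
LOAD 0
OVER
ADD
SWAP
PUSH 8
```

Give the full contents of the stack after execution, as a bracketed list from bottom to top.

PUSH -7 : [-7]
STORE 1 : []
PUSH 0  : [0]
STORE 0 : []
PUSH -6 : [-6]
LOAD 0  : [-6, 0]
POP     : [-6]
PUSH 0  : [-6, 0]
SUB     : [-6]
NEG     : [6]
PUSH 1  : [6, 1]
SWAP    : [1, 6]
SWAP    : [6, 1]
LOAD 0  : [6, 1, 0]
OVER    : [6, 1, 0, 1]
ADD     : [6, 1, 1]
SWAP    : [6, 1, 1]
PUSH 8  : [6, 1, 1, 8]

[6, 1, 1, 8]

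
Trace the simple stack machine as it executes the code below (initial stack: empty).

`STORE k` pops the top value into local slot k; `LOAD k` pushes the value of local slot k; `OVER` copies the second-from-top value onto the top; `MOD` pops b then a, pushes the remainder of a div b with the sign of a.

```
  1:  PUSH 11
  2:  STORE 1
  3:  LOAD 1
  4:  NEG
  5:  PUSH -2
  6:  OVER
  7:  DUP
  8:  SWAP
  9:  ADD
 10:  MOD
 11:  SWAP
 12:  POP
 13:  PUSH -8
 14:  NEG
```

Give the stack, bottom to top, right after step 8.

PUSH 11 → [11]
STORE 1 → []
LOAD 1  → [11]
NEG     → [-11]
PUSH -2 → [-11, -2]
OVER    → [-11, -2, -11]
DUP     → [-11, -2, -11, -11]
SWAP    → [-11, -2, -11, -11]

[-11, -2, -11, -11]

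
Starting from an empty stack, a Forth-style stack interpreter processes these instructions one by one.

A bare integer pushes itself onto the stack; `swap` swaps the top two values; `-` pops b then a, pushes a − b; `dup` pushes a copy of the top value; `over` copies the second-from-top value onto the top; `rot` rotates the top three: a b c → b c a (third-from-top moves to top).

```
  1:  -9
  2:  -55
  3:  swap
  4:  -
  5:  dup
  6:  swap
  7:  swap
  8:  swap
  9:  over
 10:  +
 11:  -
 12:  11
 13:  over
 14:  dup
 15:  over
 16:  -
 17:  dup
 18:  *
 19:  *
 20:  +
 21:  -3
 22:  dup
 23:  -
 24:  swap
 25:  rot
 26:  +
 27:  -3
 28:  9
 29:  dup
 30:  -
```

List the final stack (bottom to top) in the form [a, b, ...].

[0, 57, -3, 0]

-9   → [-9]
-55  → [-9, -55]
swap → [-55, -9]
-    → [-46]
dup  → [-46, -46]
swap → [-46, -46]
swap → [-46, -46]
swap → [-46, -46]
over → [-46, -46, -46]
+    → [-46, -92]
-    → [46]
11   → [46, 11]
over → [46, 11, 46]
dup  → [46, 11, 46, 46]
over → [46, 11, 46, 46, 46]
-    → [46, 11, 46, 0]
dup  → [46, 11, 46, 0, 0]
*    → [46, 11, 46, 0]
*    → [46, 11, 0]
+    → [46, 11]
-3   → [46, 11, -3]
dup  → [46, 11, -3, -3]
-    → [46, 11, 0]
swap → [46, 0, 11]
rot  → [0, 11, 46]
+    → [0, 57]
-3   → [0, 57, -3]
9    → [0, 57, -3, 9]
dup  → [0, 57, -3, 9, 9]
-    → [0, 57, -3, 0]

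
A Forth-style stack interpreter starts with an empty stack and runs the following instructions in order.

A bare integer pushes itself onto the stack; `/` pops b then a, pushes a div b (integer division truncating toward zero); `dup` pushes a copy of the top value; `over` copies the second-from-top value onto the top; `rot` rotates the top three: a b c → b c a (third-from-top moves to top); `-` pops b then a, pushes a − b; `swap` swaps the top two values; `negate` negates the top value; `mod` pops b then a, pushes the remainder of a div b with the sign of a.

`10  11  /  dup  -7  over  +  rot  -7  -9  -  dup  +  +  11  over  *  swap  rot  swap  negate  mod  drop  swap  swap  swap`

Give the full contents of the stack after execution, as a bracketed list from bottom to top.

10     : 10
11     : 10 11
/      : 0
dup    : 0 0
-7     : 0 0 -7
over   : 0 0 -7 0
+      : 0 0 -7
rot    : 0 -7 0
-7     : 0 -7 0 -7
-9     : 0 -7 0 -7 -9
-      : 0 -7 0 2
dup    : 0 -7 0 2 2
+      : 0 -7 0 4
+      : 0 -7 4
11     : 0 -7 4 11
over   : 0 -7 4 11 4
*      : 0 -7 4 44
swap   : 0 -7 44 4
rot    : 0 44 4 -7
swap   : 0 44 -7 4
negate : 0 44 -7 -4
mod    : 0 44 -3
drop   : 0 44
swap   : 44 0
swap   : 0 44
swap   : 44 0

[44, 0]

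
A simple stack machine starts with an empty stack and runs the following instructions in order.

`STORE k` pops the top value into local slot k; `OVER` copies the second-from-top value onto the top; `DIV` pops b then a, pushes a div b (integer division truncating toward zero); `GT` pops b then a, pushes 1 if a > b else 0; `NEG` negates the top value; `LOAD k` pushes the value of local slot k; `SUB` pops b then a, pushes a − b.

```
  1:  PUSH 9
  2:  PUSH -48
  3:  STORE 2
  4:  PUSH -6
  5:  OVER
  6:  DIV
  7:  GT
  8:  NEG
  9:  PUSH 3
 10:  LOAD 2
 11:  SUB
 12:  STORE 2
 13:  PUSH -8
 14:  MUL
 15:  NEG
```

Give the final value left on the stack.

PUSH 9   -> [9]
PUSH -48 -> [9, -48]
STORE 2  -> [9]
PUSH -6  -> [9, -6]
OVER     -> [9, -6, 9]
DIV      -> [9, 0]
GT       -> [1]
NEG      -> [-1]
PUSH 3   -> [-1, 3]
LOAD 2   -> [-1, 3, -48]
SUB      -> [-1, 51]
STORE 2  -> [-1]
PUSH -8  -> [-1, -8]
MUL      -> [8]
NEG      -> [-8]

-8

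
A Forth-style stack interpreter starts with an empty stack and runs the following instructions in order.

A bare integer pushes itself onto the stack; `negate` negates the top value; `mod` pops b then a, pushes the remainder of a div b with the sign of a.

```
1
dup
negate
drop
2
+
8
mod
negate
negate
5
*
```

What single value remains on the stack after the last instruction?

1       [1]
dup     [1, 1]
negate  [1, -1]
drop    [1]
2       [1, 2]
+       [3]
8       [3, 8]
mod     [3]
negate  [-3]
negate  [3]
5       [3, 5]
*       [15]

15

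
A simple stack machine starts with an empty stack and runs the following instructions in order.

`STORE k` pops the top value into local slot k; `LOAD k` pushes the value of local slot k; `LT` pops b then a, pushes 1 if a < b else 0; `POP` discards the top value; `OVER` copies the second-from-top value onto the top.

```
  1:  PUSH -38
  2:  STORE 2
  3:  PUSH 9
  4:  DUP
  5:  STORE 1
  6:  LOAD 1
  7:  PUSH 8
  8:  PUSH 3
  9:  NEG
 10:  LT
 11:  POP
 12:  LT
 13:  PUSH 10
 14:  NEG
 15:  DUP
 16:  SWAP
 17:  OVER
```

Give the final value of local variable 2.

-38

PUSH -38 → -38
STORE 2  → (empty)
PUSH 9   → 9
DUP      → 9 9
STORE 1  → 9
LOAD 1   → 9 9
PUSH 8   → 9 9 8
PUSH 3   → 9 9 8 3
NEG      → 9 9 8 -3
LT       → 9 9 0
POP      → 9 9
LT       → 0
PUSH 10  → 0 10
NEG      → 0 -10
DUP      → 0 -10 -10
SWAP     → 0 -10 -10
OVER     → 0 -10 -10 -10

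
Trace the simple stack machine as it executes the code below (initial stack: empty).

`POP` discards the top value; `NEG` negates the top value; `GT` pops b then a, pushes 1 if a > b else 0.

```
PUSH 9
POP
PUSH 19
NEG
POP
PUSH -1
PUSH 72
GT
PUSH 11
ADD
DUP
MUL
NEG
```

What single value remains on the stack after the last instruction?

-121

PUSH 9  → 9
POP     → (empty)
PUSH 19 → 19
NEG     → -19
POP     → (empty)
PUSH -1 → -1
PUSH 72 → -1 72
GT      → 0
PUSH 11 → 0 11
ADD     → 11
DUP     → 11 11
MUL     → 121
NEG     → -121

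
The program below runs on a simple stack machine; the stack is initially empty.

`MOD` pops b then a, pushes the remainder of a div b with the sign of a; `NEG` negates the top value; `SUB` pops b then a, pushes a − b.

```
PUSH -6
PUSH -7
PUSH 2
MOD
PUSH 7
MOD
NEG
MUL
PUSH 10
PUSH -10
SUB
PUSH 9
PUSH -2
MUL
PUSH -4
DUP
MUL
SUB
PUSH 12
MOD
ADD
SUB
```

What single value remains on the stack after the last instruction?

PUSH -6  → -6
PUSH -7  → -6 -7
PUSH 2   → -6 -7 2
MOD      → -6 -1
PUSH 7   → -6 -1 7
MOD      → -6 -1
NEG      → -6 1
MUL      → -6
PUSH 10  → -6 10
PUSH -10 → -6 10 -10
SUB      → -6 20
PUSH 9   → -6 20 9
PUSH -2  → -6 20 9 -2
MUL      → -6 20 -18
PUSH -4  → -6 20 -18 -4
DUP      → -6 20 -18 -4 -4
MUL      → -6 20 -18 16
SUB      → -6 20 -34
PUSH 12  → -6 20 -34 12
MOD      → -6 20 -10
ADD      → -6 10
SUB      → -16

-16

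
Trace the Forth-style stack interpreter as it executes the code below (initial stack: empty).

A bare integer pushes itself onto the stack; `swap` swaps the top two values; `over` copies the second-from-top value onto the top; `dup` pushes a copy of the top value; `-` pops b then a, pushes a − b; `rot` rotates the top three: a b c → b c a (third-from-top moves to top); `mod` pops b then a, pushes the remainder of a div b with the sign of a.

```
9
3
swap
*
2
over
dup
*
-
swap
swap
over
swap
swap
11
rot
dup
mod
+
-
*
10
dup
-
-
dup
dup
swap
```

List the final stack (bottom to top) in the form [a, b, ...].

[432, 432, 432]

9    → 9
3    → 9 3
swap → 3 9
*    → 27
2    → 27 2
over → 27 2 27
dup  → 27 2 27 27
*    → 27 2 729
-    → 27 -727
swap → -727 27
swap → 27 -727
over → 27 -727 27
swap → 27 27 -727
swap → 27 -727 27
11   → 27 -727 27 11
rot  → 27 27 11 -727
dup  → 27 27 11 -727 -727
mod  → 27 27 11 0
+    → 27 27 11
-    → 27 16
*    → 432
10   → 432 10
dup  → 432 10 10
-    → 432 0
-    → 432
dup  → 432 432
dup  → 432 432 432
swap → 432 432 432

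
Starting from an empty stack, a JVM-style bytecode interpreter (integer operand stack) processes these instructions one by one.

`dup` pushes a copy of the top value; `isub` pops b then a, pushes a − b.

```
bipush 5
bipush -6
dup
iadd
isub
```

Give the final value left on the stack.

17

bipush 5   [5]
bipush -6  [5, -6]
dup        [5, -6, -6]
iadd       [5, -12]
isub       [17]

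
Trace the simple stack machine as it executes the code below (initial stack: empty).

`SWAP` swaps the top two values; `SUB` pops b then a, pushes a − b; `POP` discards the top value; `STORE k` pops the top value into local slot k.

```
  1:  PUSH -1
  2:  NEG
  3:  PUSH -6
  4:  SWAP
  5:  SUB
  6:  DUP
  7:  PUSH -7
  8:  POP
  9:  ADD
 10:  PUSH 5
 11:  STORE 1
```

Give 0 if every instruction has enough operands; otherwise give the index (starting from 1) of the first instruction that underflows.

0

PUSH -1 : [-1]
NEG     : [1]
PUSH -6 : [1, -6]
SWAP    : [-6, 1]
SUB     : [-7]
DUP     : [-7, -7]
PUSH -7 : [-7, -7, -7]
POP     : [-7, -7]
ADD     : [-14]
PUSH 5  : [-14, 5]
STORE 1 : [-14]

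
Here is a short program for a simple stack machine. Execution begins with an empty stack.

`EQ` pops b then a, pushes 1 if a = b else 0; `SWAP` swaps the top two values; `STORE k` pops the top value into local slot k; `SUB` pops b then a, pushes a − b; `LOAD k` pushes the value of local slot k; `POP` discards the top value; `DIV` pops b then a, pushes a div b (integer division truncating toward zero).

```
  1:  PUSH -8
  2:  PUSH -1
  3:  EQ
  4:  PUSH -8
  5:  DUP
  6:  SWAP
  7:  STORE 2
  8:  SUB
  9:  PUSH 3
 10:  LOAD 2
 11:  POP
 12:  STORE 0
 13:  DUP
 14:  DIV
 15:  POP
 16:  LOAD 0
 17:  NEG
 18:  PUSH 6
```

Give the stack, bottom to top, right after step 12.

[8]

PUSH -8 -> [-8]
PUSH -1 -> [-8, -1]
EQ      -> [0]
PUSH -8 -> [0, -8]
DUP     -> [0, -8, -8]
SWAP    -> [0, -8, -8]
STORE 2 -> [0, -8]
SUB     -> [8]
PUSH 3  -> [8, 3]
LOAD 2  -> [8, 3, -8]
POP     -> [8, 3]
STORE 0 -> [8]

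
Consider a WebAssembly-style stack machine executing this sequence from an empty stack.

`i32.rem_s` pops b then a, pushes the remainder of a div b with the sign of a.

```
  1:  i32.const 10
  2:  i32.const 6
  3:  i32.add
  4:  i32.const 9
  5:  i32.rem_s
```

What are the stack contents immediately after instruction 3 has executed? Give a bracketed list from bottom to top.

i32.const 10 -> 10
i32.const 6  -> 10 6
i32.add      -> 16

[16]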